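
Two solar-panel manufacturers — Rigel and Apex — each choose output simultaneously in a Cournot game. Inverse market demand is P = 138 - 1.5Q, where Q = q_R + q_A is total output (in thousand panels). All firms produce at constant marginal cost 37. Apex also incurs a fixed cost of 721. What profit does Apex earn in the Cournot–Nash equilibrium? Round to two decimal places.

34.63

Each firm earns π_i = (138 - 1.5Q)q_i - 37q_i.
Setting ∂π_i/∂q_i = 0 with rivals' quantities fixed: 101 - 3q_i - (3/2)q_j = 0.
By symmetry each firm produces the same amount; substituting q_j = q_i yields q_i = 101/(9/2) = 202/9.
Price P = 138 - (3/2)·(404/9) = 212/3.
Apex's profit: (212/3 - 37)·(202/9) - 721 = 935/27.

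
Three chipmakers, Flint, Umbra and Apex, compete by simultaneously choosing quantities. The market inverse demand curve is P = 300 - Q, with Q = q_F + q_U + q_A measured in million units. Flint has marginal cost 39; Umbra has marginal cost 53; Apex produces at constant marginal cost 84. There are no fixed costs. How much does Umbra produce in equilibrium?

66

Flint's profit: π_F = (300 - Q)q_F - (39q_F). Setting ∂π_F/∂q_F = 0: 261 - 2q_F - (q_U + q_A) = 0.
Umbra's first-order condition: 247 - 2q_U - (q_F + q_A) = 0.
Apex's profit: π_A = (300 - Q)q_A - (84q_A). Setting ∂π_A/∂q_A = 0: 216 - 2q_A - (q_F + q_U) = 0.
Adding the 3 conditions: 724 − 2Q − 2Q = 0, i.e. Q = 181.
Back-substituting: q_F = (261 − 181) = 80, q_U = (247 − 181) = 66, q_A = (216 − 181) = 35.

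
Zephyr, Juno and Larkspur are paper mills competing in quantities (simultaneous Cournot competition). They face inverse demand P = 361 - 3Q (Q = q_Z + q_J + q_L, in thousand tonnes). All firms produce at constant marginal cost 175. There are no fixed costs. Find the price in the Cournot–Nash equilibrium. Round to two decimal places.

221.50

A representative firm's profit is π_i = q_i(361 - 3Q) - 175q_i.
First-order condition (treating rivals' output as given): 186 - 6q_i - 3·Σ_{j≠i} q_j = 0.
By symmetry each firm produces the same amount; substituting Σ_{j≠i} q_j = 2q_i yields q_i = 186/12 = 31/2.
Total output Q = 93/2, so price P = 361 - 3·(93/2) = 443/2.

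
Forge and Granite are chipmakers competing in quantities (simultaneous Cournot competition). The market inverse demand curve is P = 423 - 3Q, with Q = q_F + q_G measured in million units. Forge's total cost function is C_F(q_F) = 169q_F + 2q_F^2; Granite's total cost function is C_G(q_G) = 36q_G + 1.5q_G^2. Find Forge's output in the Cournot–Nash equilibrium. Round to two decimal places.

Forge's profit: π_F = (423 - 3Q)q_F - (169q_F + 2q_F²). Setting ∂π_F/∂q_F = 0: 254 - 10q_F - 3(q_G) = 0.
Granite's first-order condition: 387 - 9q_G - 3(q_F) = 0.
Rearranging gives the reaction functions q_F = (254 - 3q_G)/10 and q_G = (387 - 3q_F)/9.
Substituting one into the other gives q_F = 125/9 and q_G = 1036/27.

13.89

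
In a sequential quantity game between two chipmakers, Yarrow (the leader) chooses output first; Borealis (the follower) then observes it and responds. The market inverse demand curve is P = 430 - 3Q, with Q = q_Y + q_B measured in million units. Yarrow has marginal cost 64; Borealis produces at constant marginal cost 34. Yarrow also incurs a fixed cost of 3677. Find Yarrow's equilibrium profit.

1027

The follower Borealis best-responds to any q_Y: π_B = (430 - 3Q)q_B - 34q_B.
Follower FOC: 396 - 3q_Y - 6q_B = 0, so q_B(q_Y) = (396 - 3q_Y)/6.
The leader anticipates this reaction. Substituting into P = 430 - 3Q gives P = 232 - (3/2)q_Y, so π_Y = (232 - (3/2)q_Y)q_Y - 64q_Y.
The leader's first-order condition 168 - 3q_Y = 0 yields q_Y = 56.
Then q_B = (396 - 3·56)/6 = 38.
Price P = 430 - 3·94 = 148.
Yarrow's profit: (148 - 64)·56 - 3677 = 1027.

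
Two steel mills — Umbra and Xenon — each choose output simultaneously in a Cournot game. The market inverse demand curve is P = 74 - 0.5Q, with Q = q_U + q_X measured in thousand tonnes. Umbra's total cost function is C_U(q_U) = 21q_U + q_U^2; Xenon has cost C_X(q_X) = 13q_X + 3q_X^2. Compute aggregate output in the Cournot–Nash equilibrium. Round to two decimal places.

Umbra's profit: π_U = (74 - 0.5Q)q_U - (21q_U + q_U²). Setting ∂π_U/∂q_U = 0: 53 - 3q_U - (1/2)(q_X) = 0.
Xenon's first-order condition: 61 - 7q_X - (1/2)(q_U) = 0.
So q_U = (53 - (1/2)q_X)/3 and q_X = (61 - (1/2)q_U)/7.
Substituting one into the other gives q_U = 1362/83 and q_X = 626/83.
Total output Q = 1362/83 + 626/83 = 1988/83.

23.95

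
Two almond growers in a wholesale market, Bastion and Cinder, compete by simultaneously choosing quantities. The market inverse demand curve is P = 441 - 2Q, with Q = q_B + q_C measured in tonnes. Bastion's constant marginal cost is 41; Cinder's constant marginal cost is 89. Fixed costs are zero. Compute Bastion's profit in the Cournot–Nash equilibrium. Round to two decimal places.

Bastion's profit: π_B = (441 - 2Q)q_B - (41q_B). Setting ∂π_B/∂q_B = 0: 400 - 4q_B - 2(q_C) = 0.
Cinder's profit: π_C = (441 - 2Q)q_C - (89q_C). Setting ∂π_C/∂q_C = 0: 352 - 4q_C - 2(q_B) = 0.
Best responses: q_B = (400 - 2q_C)/4, q_C = (352 - 2q_B)/4.
Substituting one into the other gives q_B = 224/3 and q_C = 152/3.
Price P = 441 - 2·(376/3) = 571/3.
Bastion's profit: (571/3 - 41)·(224/3) = 11150.2222.

11150.22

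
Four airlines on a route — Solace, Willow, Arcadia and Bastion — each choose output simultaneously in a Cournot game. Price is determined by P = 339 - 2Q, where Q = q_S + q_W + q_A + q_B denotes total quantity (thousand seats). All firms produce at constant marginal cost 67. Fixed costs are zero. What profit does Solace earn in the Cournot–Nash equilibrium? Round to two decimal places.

Each firm earns π_i = (339 - 2Q)q_i - 67q_i.
Setting ∂π_i/∂q_i = 0 with rivals' quantities fixed: 272 - 4q_i - 2·Σ_{j≠i} q_j = 0.
By symmetry each firm produces the same amount; substituting Σ_{j≠i} q_j = 3q_i yields q_i = 272/10 = 136/5.
Price P = 339 - 2·(544/5) = 607/5.
Solace's profit: (607/5 - 67)·(136/5) = 1479.6800.

1479.68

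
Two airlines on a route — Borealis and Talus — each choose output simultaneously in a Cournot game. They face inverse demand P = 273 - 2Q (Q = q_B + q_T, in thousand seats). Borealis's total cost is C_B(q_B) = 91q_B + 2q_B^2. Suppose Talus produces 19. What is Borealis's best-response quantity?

18

With the rival's output fixed at 19, Borealis's profit is π_B = (273 - 2·19 - 2q_B)q_B - (91q_B + 2q_B²) = (235 - 2q_B)q_B - (91q_B + 2q_B²).
∂π_B/∂q_B = 144 - 8q_B = 0, so q_B = 18.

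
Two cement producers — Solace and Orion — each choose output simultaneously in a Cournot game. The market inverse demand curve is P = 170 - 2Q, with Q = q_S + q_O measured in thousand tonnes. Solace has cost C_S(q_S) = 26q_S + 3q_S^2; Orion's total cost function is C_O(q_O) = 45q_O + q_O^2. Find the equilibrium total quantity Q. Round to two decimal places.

Solace's profit: π_S = (170 - 2Q)q_S - (26q_S + 3q_S²). Setting ∂π_S/∂q_S = 0: 144 - 10q_S - 2(q_O) = 0.
Orion's first-order condition: 125 - 6q_O - 2(q_S) = 0.
So q_S = (144 - 2q_O)/10 and q_O = (125 - 2q_S)/6.
Substituting one into the other gives q_S = 307/28 and q_O = 481/28.
Total output Q = 307/28 + 481/28 = 197/7.

28.14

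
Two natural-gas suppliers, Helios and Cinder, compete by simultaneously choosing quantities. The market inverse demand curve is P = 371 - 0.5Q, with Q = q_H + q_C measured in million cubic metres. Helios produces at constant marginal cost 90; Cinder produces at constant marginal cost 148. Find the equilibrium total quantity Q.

336

Helios's profit: π_H = (371 - 0.5Q)q_H - (90q_H). Setting ∂π_H/∂q_H = 0: 281 - q_H - (1/2)(q_C) = 0.
Cinder's first-order condition: 223 - q_C - (1/2)(q_H) = 0.
Rearranging gives the reaction functions q_H = (281 - (1/2)q_C) and q_C = (223 - (1/2)q_H).
Substituting one into the other gives q_H = 226 and q_C = 110.
Total output Q = 226 + 110 = 336.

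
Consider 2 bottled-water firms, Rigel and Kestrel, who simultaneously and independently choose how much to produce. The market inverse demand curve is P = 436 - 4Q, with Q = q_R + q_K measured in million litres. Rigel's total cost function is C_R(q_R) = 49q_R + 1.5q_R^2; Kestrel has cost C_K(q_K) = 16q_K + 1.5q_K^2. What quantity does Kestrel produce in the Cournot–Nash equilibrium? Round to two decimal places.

Rigel's profit: π_R = (436 - 4Q)q_R - (49q_R + (3/2)q_R²). Setting ∂π_R/∂q_R = 0: 387 - 11q_R - 4(q_K) = 0.
Kestrel's profit: π_K = (436 - 4Q)q_K - (16q_K + (3/2)q_K²). Setting ∂π_K/∂q_K = 0: 420 - 11q_K - 4(q_R) = 0.
Rearranging gives the reaction functions q_R = (387 - 4q_K)/11 and q_K = (420 - 4q_R)/11.
Solving the pair: q_R = 859/35, q_K = 1024/35.

29.26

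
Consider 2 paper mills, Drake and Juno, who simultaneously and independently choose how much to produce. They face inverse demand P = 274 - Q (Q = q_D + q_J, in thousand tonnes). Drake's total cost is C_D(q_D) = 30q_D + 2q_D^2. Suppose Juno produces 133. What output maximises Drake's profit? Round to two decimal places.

With the rival's output fixed at 133, Drake's profit is π_D = (274 - 133 - q_D)q_D - (30q_D + 2q_D²) = (141 - q_D)q_D - (30q_D + 2q_D²).
∂π_D/∂q_D = 111 - 6q_D = 0, so q_D = 37/2.

18.50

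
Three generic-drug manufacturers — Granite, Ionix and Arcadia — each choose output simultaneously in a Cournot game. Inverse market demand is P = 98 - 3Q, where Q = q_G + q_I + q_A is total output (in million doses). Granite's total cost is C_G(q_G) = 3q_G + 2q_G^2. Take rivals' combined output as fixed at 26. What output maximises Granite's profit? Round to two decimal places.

1.70

With rivals' combined output fixed at 26, Granite's profit is π_G = (98 - 3·26 - 3q_G)q_G - (3q_G + 2q_G²) = (20 - 3q_G)q_G - (3q_G + 2q_G²).
∂π_G/∂q_G = 17 - 10q_G = 0, so q_G = 17/10.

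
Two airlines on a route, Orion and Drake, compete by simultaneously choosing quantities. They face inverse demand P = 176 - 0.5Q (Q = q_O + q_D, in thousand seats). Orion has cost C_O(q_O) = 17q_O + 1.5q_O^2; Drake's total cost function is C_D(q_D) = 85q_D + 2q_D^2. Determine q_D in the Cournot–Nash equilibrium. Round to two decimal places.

14.41

Orion's profit: π_O = (176 - 0.5Q)q_O - (17q_O + (3/2)q_O²). Setting ∂π_O/∂q_O = 0: 159 - 4q_O - (1/2)(q_D) = 0.
Drake's profit: π_D = (176 - 0.5Q)q_D - (85q_D + 2q_D²). Setting ∂π_D/∂q_D = 0: 91 - 5q_D - (1/2)(q_O) = 0.
Best responses: q_O = (159 - (1/2)q_D)/4, q_D = (91 - (1/2)q_O)/5.
Substituting one into the other gives q_O = 37.9494 and q_D = 1138/79.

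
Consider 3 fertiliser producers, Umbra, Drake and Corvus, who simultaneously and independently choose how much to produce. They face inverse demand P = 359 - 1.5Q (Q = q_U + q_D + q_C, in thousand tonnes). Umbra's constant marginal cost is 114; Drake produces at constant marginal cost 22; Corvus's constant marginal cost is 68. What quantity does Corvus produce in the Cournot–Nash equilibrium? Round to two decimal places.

Umbra's profit: π_U = (359 - 1.5Q)q_U - (114q_U). Setting ∂π_U/∂q_U = 0: 245 - 3q_U - (3/2)(q_D + q_C) = 0.
Drake's first-order condition: 337 - 3q_D - (3/2)(q_U + q_C) = 0.
Corvus's first-order condition: 291 - 3q_C - (3/2)(q_U + q_D) = 0.
Adding the 3 first-order conditions: 873 − 6Q = 0, so Q = 291/2.
Back-substituting: q_U = (245 − 873/4)/(3/2) = 107/6, q_D = (337 − 873/4)/(3/2) = 475/6, q_C = (291 − 873/4)/(3/2) = 97/2.

48.50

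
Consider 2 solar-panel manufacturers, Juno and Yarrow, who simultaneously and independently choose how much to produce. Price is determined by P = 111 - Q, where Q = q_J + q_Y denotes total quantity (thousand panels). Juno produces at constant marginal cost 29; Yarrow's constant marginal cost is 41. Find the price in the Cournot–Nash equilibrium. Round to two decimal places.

Juno's profit: π_J = (111 - Q)q_J - (29q_J). Setting ∂π_J/∂q_J = 0: 82 - 2q_J - (q_Y) = 0.
Yarrow's profit: π_Y = (111 - Q)q_Y - (41q_Y). Setting ∂π_Y/∂q_Y = 0: 70 - 2q_Y - (q_J) = 0.
So q_J = (82 - q_Y)/2 and q_Y = (70 - q_J)/2.
Solving the pair: q_J = 94/3, q_Y = 58/3.
Total output Q = 152/3, so price P = 111 - 152/3 = 181/3.

60.33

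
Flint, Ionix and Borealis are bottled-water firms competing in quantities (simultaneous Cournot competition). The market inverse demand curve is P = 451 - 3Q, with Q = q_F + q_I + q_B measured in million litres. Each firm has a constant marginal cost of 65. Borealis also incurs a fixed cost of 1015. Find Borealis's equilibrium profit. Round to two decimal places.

A representative firm's profit is π_i = q_i(451 - 3Q) - 65q_i.
Setting ∂π_i/∂q_i = 0 with rivals' quantities fixed: 386 - 6q_i - 3·Σ_{j≠i} q_j = 0.
With identical firms every q_j equals q_i, so Σ_{j≠i} q_j = 2q_i and 386 = 12q_i, giving q_i = 193/6.
Price P = 451 - 3·(193/2) = 323/2.
Borealis's profit: (323/2 - 65)·(193/6) - 1015 = 2089.0833.

2089.08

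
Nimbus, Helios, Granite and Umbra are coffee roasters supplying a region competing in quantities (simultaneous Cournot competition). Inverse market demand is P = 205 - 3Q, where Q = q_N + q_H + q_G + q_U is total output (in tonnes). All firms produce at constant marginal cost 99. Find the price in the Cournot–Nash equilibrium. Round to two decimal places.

Each firm earns π_i = (205 - 3Q)q_i - 99q_i.
Setting ∂π_i/∂q_i = 0 with rivals' quantities fixed: 106 - 6q_i - 3·Σ_{j≠i} q_j = 0.
By symmetry each firm produces the same amount; substituting Σ_{j≠i} q_j = 3q_i yields q_i = 106/15.
Total output Q = 424/15, so price P = 205 - 3·(424/15) = 601/5.

120.20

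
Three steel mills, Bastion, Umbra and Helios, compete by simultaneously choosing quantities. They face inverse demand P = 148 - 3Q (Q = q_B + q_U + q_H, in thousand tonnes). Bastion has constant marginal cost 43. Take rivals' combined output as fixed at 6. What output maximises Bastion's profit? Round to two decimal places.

14.50

With rivals' combined output fixed at 6, Bastion's profit is π_B = (148 - 3·6 - 3q_B)q_B - (43q_B) = (130 - 3q_B)q_B - (43q_B).
∂π_B/∂q_B = 87 - 6q_B = 0, so q_B = 29/2.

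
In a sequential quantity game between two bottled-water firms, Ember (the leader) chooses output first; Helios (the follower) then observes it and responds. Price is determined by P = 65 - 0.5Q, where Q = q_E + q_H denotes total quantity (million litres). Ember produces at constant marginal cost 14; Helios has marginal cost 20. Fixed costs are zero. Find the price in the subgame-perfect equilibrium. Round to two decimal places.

28.25

The follower Helios best-responds to any q_E: π_H = (65 - 0.5Q)q_H - 20q_H.
Follower FOC: 45 - (1/2)q_E - q_H = 0, so q_H(q_E) = (45 - (1/2)q_E).
The leader anticipates this reaction. Substituting into P = 65 - 0.5Q gives P = 85/2 - (1/4)q_E, so π_E = (85/2 - (1/4)q_E)q_E - 14q_E.
Leader FOC: 57/2 - (1/2)q_E = 0, so q_E = 57.
Then q_H = (45 - (1/2)·57) = 33/2.
Total output Q = 147/2, so price P = 65 - (1/2)·(147/2) = 113/4.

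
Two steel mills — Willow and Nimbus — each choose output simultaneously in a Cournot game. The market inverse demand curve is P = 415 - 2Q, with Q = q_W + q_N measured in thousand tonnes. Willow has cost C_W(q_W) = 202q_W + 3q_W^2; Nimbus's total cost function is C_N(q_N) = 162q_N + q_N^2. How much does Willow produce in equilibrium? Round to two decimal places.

Willow's profit: π_W = (415 - 2Q)q_W - (202q_W + 3q_W²). Setting ∂π_W/∂q_W = 0: 213 - 10q_W - 2(q_N) = 0.
Nimbus's first-order condition: 253 - 6q_N - 2(q_W) = 0.
Best responses: q_W = (213 - 2q_N)/10, q_N = (253 - 2q_W)/6.
Substituting one into the other gives q_W = 193/14 and q_N = 263/7.

13.79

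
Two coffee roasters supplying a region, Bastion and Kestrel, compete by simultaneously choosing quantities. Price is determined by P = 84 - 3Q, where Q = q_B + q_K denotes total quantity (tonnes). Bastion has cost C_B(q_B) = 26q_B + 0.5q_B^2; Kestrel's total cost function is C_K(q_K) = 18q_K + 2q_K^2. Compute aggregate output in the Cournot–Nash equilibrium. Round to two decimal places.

10.98

Bastion's profit: π_B = (84 - 3Q)q_B - (26q_B + (1/2)q_B²). Setting ∂π_B/∂q_B = 0: 58 - 7q_B - 3(q_K) = 0.
Kestrel's profit: π_K = (84 - 3Q)q_K - (18q_K + 2q_K²). Setting ∂π_K/∂q_K = 0: 66 - 10q_K - 3(q_B) = 0.
Rearranging gives the reaction functions q_B = (58 - 3q_K)/7 and q_K = (66 - 3q_B)/10.
Substituting one into the other gives q_B = 382/61 and q_K = 288/61.
Total output Q = 382/61 + 288/61 = 670/61.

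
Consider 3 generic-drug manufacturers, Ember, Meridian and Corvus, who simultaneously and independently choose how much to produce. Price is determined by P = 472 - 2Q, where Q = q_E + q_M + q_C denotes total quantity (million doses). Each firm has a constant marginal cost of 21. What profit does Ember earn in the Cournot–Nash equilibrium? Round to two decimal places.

Each firm earns π_i = (472 - 2Q)q_i - 21q_i.
First-order condition (treating rivals' output as given): 451 - 4q_i - 2·Σ_{j≠i} q_j = 0.
With identical firms every q_j equals q_i, so Σ_{j≠i} q_j = 2q_i and 451 = 8q_i, giving q_i = 451/8.
Price P = 472 - 2·(1353/8) = 535/4.
Ember's profit: (535/4 - 21)·(451/8) = 6356.2813.

6356.28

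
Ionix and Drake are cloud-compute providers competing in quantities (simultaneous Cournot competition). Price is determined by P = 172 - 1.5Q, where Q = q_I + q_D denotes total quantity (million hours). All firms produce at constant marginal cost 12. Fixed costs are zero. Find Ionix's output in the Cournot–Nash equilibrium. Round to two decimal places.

35.56

Each firm earns π_i = (172 - 1.5Q)q_i - 12q_i.
First-order condition (treating rivals' output as given): 160 - 3q_i - (3/2)q_j = 0.
By symmetry each firm produces the same amount; substituting q_j = q_i yields q_i = 160/(9/2) = 320/9.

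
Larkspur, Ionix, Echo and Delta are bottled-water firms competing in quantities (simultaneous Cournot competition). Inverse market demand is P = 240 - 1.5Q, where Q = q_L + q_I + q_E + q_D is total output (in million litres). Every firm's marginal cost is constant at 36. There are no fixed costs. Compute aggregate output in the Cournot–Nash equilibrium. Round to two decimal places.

108.80

A representative firm's profit is π_i = q_i(240 - 1.5Q) - 36q_i.
Setting ∂π_i/∂q_i = 0 with rivals' quantities fixed: 204 - 3q_i - (3/2)·Σ_{j≠i} q_j = 0.
By symmetry each firm produces the same amount; substituting Σ_{j≠i} q_j = 3q_i yields q_i = 204/(15/2) = 136/5.
Total output Q = 136/5 + 136/5 + 136/5 + 136/5 = 544/5.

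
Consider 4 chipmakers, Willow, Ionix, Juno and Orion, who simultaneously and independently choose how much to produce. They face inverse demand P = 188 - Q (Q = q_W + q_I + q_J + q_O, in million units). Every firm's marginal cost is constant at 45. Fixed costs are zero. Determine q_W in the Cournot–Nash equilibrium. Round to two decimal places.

A representative firm's profit is π_i = q_i(188 - Q) - 45q_i.
First-order condition (treating rivals' output as given): 143 - 2q_i - Σ_{j≠i} q_j = 0.
With identical firms every q_j equals q_i, so Σ_{j≠i} q_j = 3q_i and 143 = 5q_i, giving q_i = 143/5.

28.60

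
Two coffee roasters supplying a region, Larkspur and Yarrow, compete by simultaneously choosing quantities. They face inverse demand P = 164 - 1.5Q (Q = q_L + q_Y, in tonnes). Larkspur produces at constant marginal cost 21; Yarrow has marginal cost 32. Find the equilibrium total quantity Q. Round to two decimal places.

Larkspur's profit: π_L = (164 - 1.5Q)q_L - (21q_L). Setting ∂π_L/∂q_L = 0: 143 - 3q_L - (3/2)(q_Y) = 0.
Yarrow's profit: π_Y = (164 - 1.5Q)q_Y - (32q_Y). Setting ∂π_Y/∂q_Y = 0: 132 - 3q_Y - (3/2)(q_L) = 0.
Best responses: q_L = (143 - (3/2)q_Y)/3, q_Y = (132 - (3/2)q_L)/3.
Solving the pair: q_L = 308/9, q_Y = 242/9.
Total output Q = 308/9 + 242/9 = 550/9.

61.11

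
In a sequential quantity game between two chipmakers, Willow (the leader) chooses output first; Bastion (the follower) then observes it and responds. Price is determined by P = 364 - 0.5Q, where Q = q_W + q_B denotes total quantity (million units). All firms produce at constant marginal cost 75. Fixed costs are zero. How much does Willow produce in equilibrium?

Solve by backward induction. Given q_W, the follower Bastion maximises π_B = (364 - (1/2)q_W - (1/2)q_B)q_B - 75q_B.
Follower FOC: 289 - (1/2)q_W - q_B = 0, so q_B(q_W) = (289 - (1/2)q_W).
The leader anticipates this reaction. Substituting into P = 364 - 0.5Q gives P = 439/2 - (1/4)q_W, so π_W = (439/2 - (1/4)q_W)q_W - 75q_W.
Leader FOC: 289/2 - (1/2)q_W = 0, so q_W = 289.
Then q_B = (289 - (1/2)·289) = 289/2.

289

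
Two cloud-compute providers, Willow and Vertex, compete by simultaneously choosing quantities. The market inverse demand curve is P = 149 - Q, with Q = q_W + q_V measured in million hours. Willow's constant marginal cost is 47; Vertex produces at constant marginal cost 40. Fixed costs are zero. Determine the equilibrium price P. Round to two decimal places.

78.67

Willow's profit: π_W = (149 - Q)q_W - (47q_W). Setting ∂π_W/∂q_W = 0: 102 - 2q_W - (q_V) = 0.
Vertex's first-order condition: 109 - 2q_V - (q_W) = 0.
Rearranging gives the reaction functions q_W = (102 - q_V)/2 and q_V = (109 - q_W)/2.
Solving the pair: q_W = 95/3, q_V = 116/3.
Total output Q = 211/3, so price P = 149 - 211/3 = 236/3.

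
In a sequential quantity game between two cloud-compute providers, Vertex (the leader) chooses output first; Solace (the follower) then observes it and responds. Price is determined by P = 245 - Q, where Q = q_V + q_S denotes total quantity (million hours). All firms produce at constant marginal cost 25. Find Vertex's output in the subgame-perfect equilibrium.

The follower Solace best-responds to any q_V: π_S = (245 - Q)q_S - 25q_S.
Follower FOC: 220 - q_V - 2q_S = 0, so q_S(q_V) = (220 - q_V)/2.
Vertex substitutes q_S(q_V) into its own profit: π_V = q_V(245 - q_V - (220 - q_V)/2) - 25q_V = (135 - (1/2)q_V)q_V - 25q_V.
Leader FOC: 110 - q_V = 0, so q_V = 110.
Then q_S = (220 - 110)/2 = 55.

110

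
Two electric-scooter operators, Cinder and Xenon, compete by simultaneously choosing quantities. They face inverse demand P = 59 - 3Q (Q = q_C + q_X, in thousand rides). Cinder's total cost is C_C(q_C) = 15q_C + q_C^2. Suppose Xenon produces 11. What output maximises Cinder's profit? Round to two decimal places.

1.38

With the rival's output fixed at 11, Cinder's profit is π_C = (59 - 3·11 - 3q_C)q_C - (15q_C + q_C²) = (26 - 3q_C)q_C - (15q_C + q_C²).
∂π_C/∂q_C = 11 - 8q_C = 0, so q_C = 11/8.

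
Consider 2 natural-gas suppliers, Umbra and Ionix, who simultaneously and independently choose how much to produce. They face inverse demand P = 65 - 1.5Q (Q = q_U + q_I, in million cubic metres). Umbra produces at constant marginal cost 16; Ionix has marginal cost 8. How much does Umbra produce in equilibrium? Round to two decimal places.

Umbra's profit: π_U = (65 - 1.5Q)q_U - (16q_U). Setting ∂π_U/∂q_U = 0: 49 - 3q_U - (3/2)(q_I) = 0.
Ionix's first-order condition: 57 - 3q_I - (3/2)(q_U) = 0.
Rearranging gives the reaction functions q_U = (49 - (3/2)q_I)/3 and q_I = (57 - (3/2)q_U)/3.
Solving the pair: q_U = 82/9, q_I = 130/9.

9.11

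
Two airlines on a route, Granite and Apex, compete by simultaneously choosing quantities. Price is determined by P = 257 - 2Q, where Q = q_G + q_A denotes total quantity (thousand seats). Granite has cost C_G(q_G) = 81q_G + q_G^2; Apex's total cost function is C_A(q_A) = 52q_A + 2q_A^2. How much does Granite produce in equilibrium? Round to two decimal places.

22.68

Granite's profit: π_G = (257 - 2Q)q_G - (81q_G + q_G²). Setting ∂π_G/∂q_G = 0: 176 - 6q_G - 2(q_A) = 0.
Apex's first-order condition: 205 - 8q_A - 2(q_G) = 0.
Rearranging gives the reaction functions q_G = (176 - 2q_A)/6 and q_A = (205 - 2q_G)/8.
Solving the pair: q_G = 499/22, q_A = 439/22.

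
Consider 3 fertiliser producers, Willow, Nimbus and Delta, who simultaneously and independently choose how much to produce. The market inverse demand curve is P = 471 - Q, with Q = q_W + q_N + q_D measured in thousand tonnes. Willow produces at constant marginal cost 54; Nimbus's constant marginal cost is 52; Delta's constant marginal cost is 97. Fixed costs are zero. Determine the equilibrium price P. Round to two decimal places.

168.50

Willow's profit: π_W = (471 - Q)q_W - (54q_W). Setting ∂π_W/∂q_W = 0: 417 - 2q_W - (q_N + q_D) = 0.
Nimbus's profit: π_N = (471 - Q)q_N - (52q_N). Setting ∂π_N/∂q_N = 0: 419 - 2q_N - (q_W + q_D) = 0.
Delta's profit: π_D = (471 - Q)q_D - (97q_D). Setting ∂π_D/∂q_D = 0: 374 - 2q_D - (q_W + q_N) = 0.
Adding the 3 conditions: 1210 − 2Q − 2Q = 0, i.e. Q = 605/2.
Back-substituting: q_W = (417 − 605/2) = 229/2, q_N = (419 − 605/2) = 233/2, q_D = (374 − 605/2) = 143/2.
Total output Q = 605/2, so price P = 471 - 605/2 = 337/2.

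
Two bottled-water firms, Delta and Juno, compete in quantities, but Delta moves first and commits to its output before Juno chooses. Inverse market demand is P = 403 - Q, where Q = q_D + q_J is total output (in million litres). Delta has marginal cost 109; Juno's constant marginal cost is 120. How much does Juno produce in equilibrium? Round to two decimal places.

The follower Juno best-responds to any q_D: π_J = (403 - Q)q_J - 120q_J.
∂π_J/∂q_J = 283 - q_D - 2q_J = 0 gives the reaction function q_J = (283 - q_D)/2.
Delta substitutes q_J(q_D) into its own profit: π_D = q_D(403 - q_D - (283 - q_D)/2) - 109q_D = (523/2 - (1/2)q_D)q_D - 109q_D.
The leader's first-order condition 305/2 - q_D = 0 yields q_D = 305/2.
Then q_J = (283 - 305/2)/2 = 261/4.

65.25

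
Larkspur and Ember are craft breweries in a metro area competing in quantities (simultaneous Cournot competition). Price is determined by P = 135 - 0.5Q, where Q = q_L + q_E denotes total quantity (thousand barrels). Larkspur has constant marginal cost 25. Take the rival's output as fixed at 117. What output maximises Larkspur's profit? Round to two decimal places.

51.50

With the rival's output fixed at 117, Larkspur's profit is π_L = (135 - (1/2)·117 - (1/2)q_L)q_L - (25q_L) = (153/2 - (1/2)q_L)q_L - (25q_L).
∂π_L/∂q_L = 103/2 - q_L = 0, so q_L = 103/2.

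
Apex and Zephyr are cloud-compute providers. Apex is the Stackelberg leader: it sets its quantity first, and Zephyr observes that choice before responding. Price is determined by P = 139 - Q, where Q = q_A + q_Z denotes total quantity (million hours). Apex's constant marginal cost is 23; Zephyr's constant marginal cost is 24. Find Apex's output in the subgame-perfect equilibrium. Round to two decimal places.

Solve by backward induction. Given q_A, the follower Zephyr maximises π_Z = (139 - q_A - q_Z)q_Z - 24q_Z.
Follower FOC: 115 - q_A - 2q_Z = 0, so q_Z(q_A) = (115 - q_A)/2.
The leader anticipates this reaction. Substituting into P = 139 - Q gives P = 163/2 - (1/2)q_A, so π_A = (163/2 - (1/2)q_A)q_A - 23q_A.
The leader's first-order condition 117/2 - q_A = 0 yields q_A = 117/2.
Then q_Z = (115 - 117/2)/2 = 113/4.

58.50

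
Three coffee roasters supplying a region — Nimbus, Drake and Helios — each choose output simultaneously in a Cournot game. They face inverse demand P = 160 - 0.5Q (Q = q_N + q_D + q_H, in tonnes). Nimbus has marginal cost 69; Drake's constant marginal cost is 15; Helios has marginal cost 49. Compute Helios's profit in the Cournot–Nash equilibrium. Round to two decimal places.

Nimbus's profit: π_N = (160 - 0.5Q)q_N - (69q_N). Setting ∂π_N/∂q_N = 0: 91 - q_N - (1/2)(q_D + q_H) = 0.
Drake's first-order condition: 145 - q_D - (1/2)(q_N + q_H) = 0.
Helios's profit: π_H = (160 - 0.5Q)q_H - (49q_H). Setting ∂π_H/∂q_H = 0: 111 - q_H - (1/2)(q_N + q_D) = 0.
Adding the 3 conditions: 347 − Q − Q = 0, i.e. Q = 347/2.
Back-substituting: q_N = (91 − 347/4)/(1/2) = 17/2, q_D = (145 − 347/4)/(1/2) = 233/2, q_H = (111 − 347/4)/(1/2) = 97/2.
Price P = 160 - (1/2)·(347/2) = 293/4.
Helios's profit: (293/4 - 49)·(97/2) = 1176.1250.

1176.13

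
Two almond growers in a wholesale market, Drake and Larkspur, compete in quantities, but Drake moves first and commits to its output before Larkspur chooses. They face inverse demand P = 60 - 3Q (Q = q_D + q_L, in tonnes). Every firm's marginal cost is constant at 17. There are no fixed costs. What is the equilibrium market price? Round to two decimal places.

Solve by backward induction. Given q_D, the follower Larkspur maximises π_L = (60 - 3q_D - 3q_L)q_L - 17q_L.
∂π_L/∂q_L = 43 - 3q_D - 6q_L = 0 gives the reaction function q_L = (43 - 3q_D)/6.
Drake substitutes q_L(q_D) into its own profit: π_D = q_D(60 - 3q_D - (43 - 3q_D)/2) - 17q_D = (77/2 - (3/2)q_D)q_D - 17q_D.
Maximising: ∂π_D/∂q_D = 43/2 - 3q_D = 0, giving q_D = 43/6.
Then q_L = (43 - 3·(43/6))/6 = 43/12.
Total output Q = 43/4, so price P = 60 - 3·(43/4) = 111/4.

27.75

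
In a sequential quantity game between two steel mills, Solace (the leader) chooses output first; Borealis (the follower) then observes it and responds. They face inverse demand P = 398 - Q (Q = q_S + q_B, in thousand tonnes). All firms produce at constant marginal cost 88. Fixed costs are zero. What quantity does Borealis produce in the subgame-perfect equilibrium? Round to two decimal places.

77.50

Solve by backward induction. Given q_S, the follower Borealis maximises π_B = (398 - q_S - q_B)q_B - 88q_B.
Follower FOC: 310 - q_S - 2q_B = 0, so q_B(q_S) = (310 - q_S)/2.
Solace substitutes q_B(q_S) into its own profit: π_S = q_S(398 - q_S - (310 - q_S)/2) - 88q_S = (243 - (1/2)q_S)q_S - 88q_S.
Leader FOC: 155 - q_S = 0, so q_S = 155.
Then q_B = (310 - 155)/2 = 155/2.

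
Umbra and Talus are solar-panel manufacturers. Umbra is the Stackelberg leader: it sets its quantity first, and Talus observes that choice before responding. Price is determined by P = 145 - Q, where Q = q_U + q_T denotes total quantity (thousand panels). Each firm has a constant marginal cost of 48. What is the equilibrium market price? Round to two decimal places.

The follower Talus best-responds to any q_U: π_T = (145 - Q)q_T - 48q_T.
Setting the follower's marginal profit to zero, 97 - q_U - 2q_T = 0, i.e. q_T = (97 - q_U)/2.
The leader anticipates this reaction. Substituting into P = 145 - Q gives P = 193/2 - (1/2)q_U, so π_U = (193/2 - (1/2)q_U)q_U - 48q_U.
The leader's first-order condition 97/2 - q_U = 0 yields q_U = 97/2.
Then q_T = (97 - 97/2)/2 = 97/4.
Total output Q = 291/4, so price P = 145 - 291/4 = 289/4.

72.25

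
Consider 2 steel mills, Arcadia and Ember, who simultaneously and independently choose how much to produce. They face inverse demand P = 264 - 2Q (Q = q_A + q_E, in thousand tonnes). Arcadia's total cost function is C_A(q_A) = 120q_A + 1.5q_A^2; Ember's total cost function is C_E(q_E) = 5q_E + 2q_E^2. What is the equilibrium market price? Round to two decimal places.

180.96

Arcadia's profit: π_A = (264 - 2Q)q_A - (120q_A + (3/2)q_A²). Setting ∂π_A/∂q_A = 0: 144 - 7q_A - 2(q_E) = 0.
Ember's profit: π_E = (264 - 2Q)q_E - (5q_E + 2q_E²). Setting ∂π_E/∂q_E = 0: 259 - 8q_E - 2(q_A) = 0.
Rearranging gives the reaction functions q_A = (144 - 2q_E)/7 and q_E = (259 - 2q_A)/8.
Substituting one into the other gives q_A = 317/26 and q_E = 1525/52.
Total output Q = 41.5192, so price P = 264 - 2·41.5192 = 180.9615.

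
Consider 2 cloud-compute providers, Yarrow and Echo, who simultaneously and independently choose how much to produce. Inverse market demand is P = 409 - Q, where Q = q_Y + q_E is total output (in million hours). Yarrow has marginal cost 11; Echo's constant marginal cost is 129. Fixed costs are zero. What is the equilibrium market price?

Yarrow's profit: π_Y = (409 - Q)q_Y - (11q_Y). Setting ∂π_Y/∂q_Y = 0: 398 - 2q_Y - (q_E) = 0.
Echo's first-order condition: 280 - 2q_E - (q_Y) = 0.
Best responses: q_Y = (398 - q_E)/2, q_E = (280 - q_Y)/2.
Solving the pair: q_Y = 172, q_E = 54.
Total output Q = 226, so price P = 409 - 226 = 183.

183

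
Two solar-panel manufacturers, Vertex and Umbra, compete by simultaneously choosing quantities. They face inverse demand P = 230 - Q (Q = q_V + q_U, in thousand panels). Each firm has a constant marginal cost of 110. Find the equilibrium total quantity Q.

80

A representative firm's profit is π_i = q_i(230 - Q) - 110q_i.
Setting ∂π_i/∂q_i = 0 with rivals' quantities fixed: 120 - 2q_i - q_j = 0.
With identical firms every q_j equals q_i, so q_j = q_i and 120 = 3q_i, giving q_i = 40.
Total output Q = 40 + 40 = 80.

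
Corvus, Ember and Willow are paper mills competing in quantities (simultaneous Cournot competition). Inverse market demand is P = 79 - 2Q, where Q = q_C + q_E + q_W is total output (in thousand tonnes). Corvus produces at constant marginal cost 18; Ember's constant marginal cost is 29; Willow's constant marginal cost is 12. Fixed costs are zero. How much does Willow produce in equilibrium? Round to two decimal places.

11.25

Corvus's profit: π_C = (79 - 2Q)q_C - (18q_C). Setting ∂π_C/∂q_C = 0: 61 - 4q_C - 2(q_E + q_W) = 0.
Ember's first-order condition: 50 - 4q_E - 2(q_C + q_W) = 0.
Willow's profit: π_W = (79 - 2Q)q_W - (12q_W). Setting ∂π_W/∂q_W = 0: 67 - 4q_W - 2(q_C + q_E) = 0.
Adding the 3 first-order conditions: 178 − 8Q = 0, so Q = 89/4.
Back-substituting: q_C = (61 − 89/2)/2 = 33/4, q_E = (50 − 89/2)/2 = 11/4, q_W = (67 − 89/2)/2 = 45/4.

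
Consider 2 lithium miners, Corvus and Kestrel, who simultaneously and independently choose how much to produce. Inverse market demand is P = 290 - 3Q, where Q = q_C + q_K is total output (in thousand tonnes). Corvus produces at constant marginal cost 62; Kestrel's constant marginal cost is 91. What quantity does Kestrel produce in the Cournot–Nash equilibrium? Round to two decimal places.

18.89

Corvus's profit: π_C = (290 - 3Q)q_C - (62q_C). Setting ∂π_C/∂q_C = 0: 228 - 6q_C - 3(q_K) = 0.
Kestrel's profit: π_K = (290 - 3Q)q_K - (91q_K). Setting ∂π_K/∂q_K = 0: 199 - 6q_K - 3(q_C) = 0.
Rearranging gives the reaction functions q_C = (228 - 3q_K)/6 and q_K = (199 - 3q_C)/6.
Solving the pair: q_C = 257/9, q_K = 170/9.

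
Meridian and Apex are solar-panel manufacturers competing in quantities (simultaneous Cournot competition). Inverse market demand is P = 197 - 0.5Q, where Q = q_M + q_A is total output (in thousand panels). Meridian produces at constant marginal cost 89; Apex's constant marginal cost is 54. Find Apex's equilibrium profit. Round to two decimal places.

7040.89

Meridian's profit: π_M = (197 - 0.5Q)q_M - (89q_M). Setting ∂π_M/∂q_M = 0: 108 - q_M - (1/2)(q_A) = 0.
Apex's profit: π_A = (197 - 0.5Q)q_A - (54q_A). Setting ∂π_A/∂q_A = 0: 143 - q_A - (1/2)(q_M) = 0.
Rearranging gives the reaction functions q_M = (108 - (1/2)q_A) and q_A = (143 - (1/2)q_M).
Solving the pair: q_M = 146/3, q_A = 356/3.
Price P = 197 - (1/2)·(502/3) = 340/3.
Apex's profit: (340/3 - 54)·(356/3) = 7040.8889.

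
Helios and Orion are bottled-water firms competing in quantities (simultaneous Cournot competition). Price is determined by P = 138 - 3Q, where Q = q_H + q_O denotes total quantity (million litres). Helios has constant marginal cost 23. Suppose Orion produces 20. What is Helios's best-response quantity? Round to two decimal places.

9.17

With the rival's output fixed at 20, Helios's profit is π_H = (138 - 3·20 - 3q_H)q_H - (23q_H) = (78 - 3q_H)q_H - (23q_H).
∂π_H/∂q_H = 55 - 6q_H = 0, so q_H = 55/6.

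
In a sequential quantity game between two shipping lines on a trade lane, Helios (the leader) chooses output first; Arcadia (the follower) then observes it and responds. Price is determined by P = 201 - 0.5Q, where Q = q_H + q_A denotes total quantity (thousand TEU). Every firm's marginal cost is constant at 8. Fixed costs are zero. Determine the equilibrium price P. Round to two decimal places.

Solve by backward induction. Given q_H, the follower Arcadia maximises π_A = (201 - (1/2)q_H - (1/2)q_A)q_A - 8q_A.
Setting the follower's marginal profit to zero, 193 - (1/2)q_H - q_A = 0, i.e. q_A = (193 - (1/2)q_H).
Helios substitutes q_A(q_H) into its own profit: π_H = q_H(201 - (1/2)q_H - (193 - (1/2)q_H)/2) - 8q_H = (209/2 - (1/4)q_H)q_H - 8q_H.
Leader FOC: 193/2 - (1/2)q_H = 0, so q_H = 193.
Then q_A = (193 - (1/2)·193) = 193/2.
Total output Q = 579/2, so price P = 201 - (1/2)·(579/2) = 225/4.

56.25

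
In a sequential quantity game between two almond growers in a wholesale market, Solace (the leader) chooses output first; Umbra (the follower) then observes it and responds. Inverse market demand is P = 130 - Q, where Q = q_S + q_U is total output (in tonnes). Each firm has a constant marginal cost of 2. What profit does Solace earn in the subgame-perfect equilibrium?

2048

The follower Umbra best-responds to any q_S: π_U = (130 - Q)q_U - 2q_U.
∂π_U/∂q_U = 128 - q_S - 2q_U = 0 gives the reaction function q_U = (128 - q_S)/2.
The leader anticipates this reaction. Substituting into P = 130 - Q gives P = 66 - (1/2)q_S, so π_S = (66 - (1/2)q_S)q_S - 2q_S.
The leader's first-order condition 64 - q_S = 0 yields q_S = 64.
Then q_U = (128 - 64)/2 = 32.
Price P = 130 - 96 = 34.
Solace's profit: (34 - 2)·64 = 2048.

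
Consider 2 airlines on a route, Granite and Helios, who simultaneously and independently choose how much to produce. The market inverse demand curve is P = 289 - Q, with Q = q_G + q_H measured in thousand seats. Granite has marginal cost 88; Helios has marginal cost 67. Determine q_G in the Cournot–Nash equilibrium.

Granite's profit: π_G = (289 - Q)q_G - (88q_G). Setting ∂π_G/∂q_G = 0: 201 - 2q_G - (q_H) = 0.
Helios's first-order condition: 222 - 2q_H - (q_G) = 0.
Rearranging gives the reaction functions q_G = (201 - q_H)/2 and q_H = (222 - q_G)/2.
Solving the pair: q_G = 60, q_H = 81.

60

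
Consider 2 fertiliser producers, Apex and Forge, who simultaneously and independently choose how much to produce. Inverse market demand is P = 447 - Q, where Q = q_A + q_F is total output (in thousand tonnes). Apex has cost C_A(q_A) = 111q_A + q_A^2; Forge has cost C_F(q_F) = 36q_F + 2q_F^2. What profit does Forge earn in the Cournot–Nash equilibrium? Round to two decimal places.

9702.44

Apex's profit: π_A = (447 - Q)q_A - (111q_A + q_A²). Setting ∂π_A/∂q_A = 0: 336 - 4q_A - (q_F) = 0.
Forge's first-order condition: 411 - 6q_F - (q_A) = 0.
So q_A = (336 - q_F)/4 and q_F = (411 - q_A)/6.
Solving the pair: q_A = 1605/23, q_F = 1308/23.
Price P = 447 - 126.6522 = 320.3478.
Forge's profit: 320.3478·(1308/23) - 36·(1308/23) - 2(1308/23)² = 9702.4423.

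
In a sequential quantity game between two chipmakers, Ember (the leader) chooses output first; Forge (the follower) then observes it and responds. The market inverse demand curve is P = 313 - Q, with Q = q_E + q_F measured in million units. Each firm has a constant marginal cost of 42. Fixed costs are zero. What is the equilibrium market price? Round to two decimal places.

The follower Forge best-responds to any q_E: π_F = (313 - Q)q_F - 42q_F.
∂π_F/∂q_F = 271 - q_E - 2q_F = 0 gives the reaction function q_F = (271 - q_E)/2.
The leader anticipates this reaction. Substituting into P = 313 - Q gives P = 355/2 - (1/2)q_E, so π_E = (355/2 - (1/2)q_E)q_E - 42q_E.
Maximising: ∂π_E/∂q_E = 271/2 - q_E = 0, giving q_E = 271/2.
Then q_F = (271 - 271/2)/2 = 271/4.
Total output Q = 813/4, so price P = 313 - 813/4 = 439/4.

109.75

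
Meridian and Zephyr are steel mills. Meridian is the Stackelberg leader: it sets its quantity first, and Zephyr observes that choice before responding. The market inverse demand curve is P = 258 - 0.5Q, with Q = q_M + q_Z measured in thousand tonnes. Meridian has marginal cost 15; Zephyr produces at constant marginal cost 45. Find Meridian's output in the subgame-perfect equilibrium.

The follower Zephyr best-responds to any q_M: π_Z = (258 - 0.5Q)q_Z - 45q_Z.
Follower FOC: 213 - (1/2)q_M - q_Z = 0, so q_Z(q_M) = (213 - (1/2)q_M).
The leader anticipates this reaction. Substituting into P = 258 - 0.5Q gives P = 303/2 - (1/4)q_M, so π_M = (303/2 - (1/4)q_M)q_M - 15q_M.
Leader FOC: 273/2 - (1/2)q_M = 0, so q_M = 273.
Then q_Z = (213 - (1/2)·273) = 153/2.

273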